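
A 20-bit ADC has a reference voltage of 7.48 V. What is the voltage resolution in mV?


The resolution (LSB) of an ADC is Vref / 2^n.
LSB = 7.48 / 2^20
LSB = 7.48 / 1048576
LSB = 7.13e-06 V = 0.00713348 mV

0.00713348 mV


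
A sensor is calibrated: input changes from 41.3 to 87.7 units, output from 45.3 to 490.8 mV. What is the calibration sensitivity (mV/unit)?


Sensitivity = (y2 - y1) / (x2 - x1).
S = (490.8 - 45.3) / (87.7 - 41.3)
S = 445.5 / 46.4
S = 9.6013 mV/unit

9.6013 mV/unit


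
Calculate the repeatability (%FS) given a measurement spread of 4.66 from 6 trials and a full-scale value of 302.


Repeatability = (spread / full scale) * 100%.
R = (4.66 / 302) * 100
R = 1.543 %FS

1.543 %FS


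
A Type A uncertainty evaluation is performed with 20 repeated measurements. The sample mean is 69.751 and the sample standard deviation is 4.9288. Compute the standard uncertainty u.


The standard uncertainty for Type A evaluation is u = s / sqrt(n).
u = 4.9288 / sqrt(20)
u = 4.9288 / 4.4721
u = 1.1021

1.1021


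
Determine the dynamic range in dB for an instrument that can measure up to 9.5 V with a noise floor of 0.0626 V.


Dynamic range = 20 * log10(Vmax / Vnoise).
DR = 20 * log10(9.5 / 0.0626)
DR = 20 * log10(151.76)
DR = 43.62 dB

43.62 dB


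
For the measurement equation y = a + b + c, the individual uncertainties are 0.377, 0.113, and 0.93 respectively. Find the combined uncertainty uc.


For a sum of independent quantities, uc = sqrt(u1^2 + u2^2 + u3^2).
uc = sqrt(0.377^2 + 0.113^2 + 0.93^2)
uc = sqrt(0.142129 + 0.012769 + 0.8649)
uc = 1.0099

1.0099


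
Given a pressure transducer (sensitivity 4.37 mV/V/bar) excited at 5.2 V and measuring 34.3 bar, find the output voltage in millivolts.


Output = sensitivity * Vex * P.
Vout = 4.37 * 5.2 * 34.3
Vout = 22.724 * 34.3
Vout = 779.43 mV

779.43 mV


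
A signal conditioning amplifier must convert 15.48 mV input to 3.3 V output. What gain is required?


Gain = Vout / Vin (converting to same units).
G = 3.3 V / 15.48 mV
G = 3300.0 mV / 15.48 mV
G = 213.18

213.18


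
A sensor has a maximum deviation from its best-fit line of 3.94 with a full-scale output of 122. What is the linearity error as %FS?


Linearity error = (max deviation / full scale) * 100%.
Linearity = (3.94 / 122) * 100
Linearity = 3.23 %FS

3.23 %FS


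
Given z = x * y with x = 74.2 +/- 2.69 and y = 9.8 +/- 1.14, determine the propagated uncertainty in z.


For a product z = x*y, the relative uncertainty is:
uz/z = sqrt((ux/x)^2 + (uy/y)^2)
Relative uncertainties: ux/x = 2.69/74.2 = 0.036253
uy/y = 1.14/9.8 = 0.116327
z = 74.2 * 9.8 = 727.2
uz = 727.2 * sqrt(0.036253^2 + 0.116327^2) = 88.601

88.601


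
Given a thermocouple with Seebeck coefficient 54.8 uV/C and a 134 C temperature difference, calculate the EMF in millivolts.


The thermocouple output V = sensitivity * dT.
V = 54.8 uV/C * 134 C
V = 7343.2 uV
V = 7.343 mV

7.343 mV


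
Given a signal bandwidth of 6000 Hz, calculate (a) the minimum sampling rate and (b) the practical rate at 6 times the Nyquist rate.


By Nyquist theorem, fs_min = 2 * fmax.
fs_min = 2 * 6000 = 12000 Hz
Practical rate = 6 * fs_min = 6 * 12000 = 72000 Hz

fs_min = 12000 Hz, fs_practical = 72000 Hz


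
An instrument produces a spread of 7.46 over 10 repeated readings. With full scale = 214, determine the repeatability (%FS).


Repeatability = (spread / full scale) * 100%.
R = (7.46 / 214) * 100
R = 3.486 %FS

3.486 %FS


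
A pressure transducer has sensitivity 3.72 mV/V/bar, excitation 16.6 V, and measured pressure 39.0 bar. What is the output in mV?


Output = sensitivity * Vex * P.
Vout = 3.72 * 16.6 * 39.0
Vout = 61.752 * 39.0
Vout = 2408.33 mV

2408.33 mV


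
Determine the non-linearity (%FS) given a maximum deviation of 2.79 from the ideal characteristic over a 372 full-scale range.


Linearity error = (max deviation / full scale) * 100%.
Linearity = (2.79 / 372) * 100
Linearity = 0.75 %FS

0.75 %FS


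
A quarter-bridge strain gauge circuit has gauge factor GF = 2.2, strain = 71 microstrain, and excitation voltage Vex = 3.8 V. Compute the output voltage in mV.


Quarter bridge output: Vout = (GF * epsilon * Vex) / 4.
Vout = (2.2 * 71e-6 * 3.8) / 4
Vout = 0.00059356 / 4 V
Vout = 0.00014839 V = 0.1484 mV

0.1484 mV


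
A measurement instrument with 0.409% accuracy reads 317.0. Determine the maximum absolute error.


Absolute error = (accuracy% / 100) * reading.
Error = (0.409 / 100) * 317.0
Error = 0.00409 * 317.0
Error = 1.2965

1.2965


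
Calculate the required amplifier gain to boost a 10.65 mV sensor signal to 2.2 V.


Gain = Vout / Vin (converting to same units).
G = 2.2 V / 10.65 mV
G = 2200.0 mV / 10.65 mV
G = 206.57

206.57


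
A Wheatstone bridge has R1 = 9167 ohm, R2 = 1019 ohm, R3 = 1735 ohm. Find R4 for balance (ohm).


At balance: R1*R4 = R2*R3, so R4 = R2*R3/R1.
R4 = 1019 * 1735 / 9167
R4 = 1767965 / 9167
R4 = 192.86 ohm

192.86 ohm


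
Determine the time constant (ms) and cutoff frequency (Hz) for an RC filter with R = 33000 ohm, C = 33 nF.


Time constant: tau = R * C.
tau = 33000 * 3.30e-08 = 0.001089 s
tau = 1.089 ms
Cutoff frequency: fc = 1 / (2*pi*R*C).
fc = 1 / (2*pi*0.001089) = 146.15 Hz

tau = 1.089 ms, fc = 146.15 Hz


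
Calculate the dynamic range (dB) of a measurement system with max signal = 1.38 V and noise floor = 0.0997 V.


Dynamic range = 20 * log10(Vmax / Vnoise).
DR = 20 * log10(1.38 / 0.0997)
DR = 20 * log10(13.84)
DR = 22.82 dB

22.82 dB


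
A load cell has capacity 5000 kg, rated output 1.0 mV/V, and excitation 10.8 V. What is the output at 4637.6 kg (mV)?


Vout = rated_output * Vex * (load / capacity).
Vout = 1.0 * 10.8 * (4637.6 / 5000)
Vout = 1.0 * 10.8 * 0.92752
Vout = 10.017 mV

10.017 mV


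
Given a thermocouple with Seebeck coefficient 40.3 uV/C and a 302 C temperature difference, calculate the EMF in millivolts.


The thermocouple output V = sensitivity * dT.
V = 40.3 uV/C * 302 C
V = 12170.6 uV
V = 12.171 mV

12.171 mV


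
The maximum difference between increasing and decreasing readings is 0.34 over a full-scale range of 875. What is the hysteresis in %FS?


Hysteresis = (max difference / full scale) * 100%.
H = (0.34 / 875) * 100
H = 0.039 %FS

0.039 %FS


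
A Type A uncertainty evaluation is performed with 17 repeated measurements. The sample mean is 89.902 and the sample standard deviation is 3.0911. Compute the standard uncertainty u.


The standard uncertainty for Type A evaluation is u = s / sqrt(n).
u = 3.0911 / sqrt(17)
u = 3.0911 / 4.1231
u = 0.7497

0.7497


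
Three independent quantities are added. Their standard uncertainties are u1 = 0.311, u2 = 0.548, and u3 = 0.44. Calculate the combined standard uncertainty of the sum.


For a sum of independent quantities, uc = sqrt(u1^2 + u2^2 + u3^2).
uc = sqrt(0.311^2 + 0.548^2 + 0.44^2)
uc = sqrt(0.096721 + 0.300304 + 0.1936)
uc = 0.7685

0.7685


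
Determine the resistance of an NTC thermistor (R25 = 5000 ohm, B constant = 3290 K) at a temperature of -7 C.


NTC thermistor equation: Rt = R25 * exp(B * (1/T - 1/T25)).
T in Kelvin: 266.15 K, T25 = 298.15 K
1/T - 1/T25 = 1/266.15 - 1/298.15 = 0.00040326
B * (1/T - 1/T25) = 3290 * 0.00040326 = 1.3267
Rt = 5000 * exp(1.3267) = 18843.6 ohm

18843.6 ohm


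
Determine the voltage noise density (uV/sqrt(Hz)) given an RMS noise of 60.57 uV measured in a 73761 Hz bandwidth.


Noise spectral density = Vrms / sqrt(BW).
NSD = 60.57 / sqrt(73761)
NSD = 60.57 / 271.5898
NSD = 0.223 uV/sqrt(Hz)

0.223 uV/sqrt(Hz)


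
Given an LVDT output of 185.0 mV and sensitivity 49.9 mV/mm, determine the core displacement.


Displacement = Vout / sensitivity.
d = 185.0 / 49.9
d = 3.707 mm

3.707 mm


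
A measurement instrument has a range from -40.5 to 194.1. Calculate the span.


Span = upper range - lower range.
Span = 194.1 - (-40.5)
Span = 234.6

234.6


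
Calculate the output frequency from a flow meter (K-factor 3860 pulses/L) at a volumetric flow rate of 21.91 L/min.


Frequency = K * Q / 60 (converting L/min to L/s).
f = 3860 * 21.91 / 60
f = 84572.6 / 60
f = 1409.54 Hz

1409.54 Hz


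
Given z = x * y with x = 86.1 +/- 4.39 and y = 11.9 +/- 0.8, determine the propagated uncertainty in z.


For a product z = x*y, the relative uncertainty is:
uz/z = sqrt((ux/x)^2 + (uy/y)^2)
Relative uncertainties: ux/x = 4.39/86.1 = 0.050987
uy/y = 0.8/11.9 = 0.067227
z = 86.1 * 11.9 = 1024.6
uz = 1024.6 * sqrt(0.050987^2 + 0.067227^2) = 86.45

86.45


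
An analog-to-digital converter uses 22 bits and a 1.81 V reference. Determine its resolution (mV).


The resolution (LSB) of an ADC is Vref / 2^n.
LSB = 1.81 / 2^22
LSB = 1.81 / 4194304
LSB = 4.3e-07 V = 0.00043154 mV

0.00043154 mV


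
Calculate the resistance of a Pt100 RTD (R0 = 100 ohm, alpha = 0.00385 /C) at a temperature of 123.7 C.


The RTD equation: Rt = R0 * (1 + alpha * T).
Rt = 100 * (1 + 0.00385 * 123.7)
Rt = 100 * (1 + 0.476245)
Rt = 100 * 1.476245
Rt = 147.625 ohm

147.625 ohm


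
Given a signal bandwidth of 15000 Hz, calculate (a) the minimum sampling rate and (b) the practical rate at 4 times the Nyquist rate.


By Nyquist theorem, fs_min = 2 * fmax.
fs_min = 2 * 15000 = 30000 Hz
Practical rate = 4 * fs_min = 4 * 30000 = 120000 Hz

fs_min = 30000 Hz, fs_practical = 120000 Hz


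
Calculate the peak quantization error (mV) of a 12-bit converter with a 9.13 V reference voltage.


The maximum quantization error is +/- LSB/2.
LSB = Vref / 2^n = 9.13 / 4096 = 0.002229 V
Max error = LSB / 2 = 0.002229 / 2 = 0.0011145 V
Max error = 1.1145 mV

1.1145 mV


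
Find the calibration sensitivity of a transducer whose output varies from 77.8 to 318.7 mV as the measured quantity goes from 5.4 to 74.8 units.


Sensitivity = (y2 - y1) / (x2 - x1).
S = (318.7 - 77.8) / (74.8 - 5.4)
S = 240.9 / 69.4
S = 3.4712 mV/unit

3.4712 mV/unit


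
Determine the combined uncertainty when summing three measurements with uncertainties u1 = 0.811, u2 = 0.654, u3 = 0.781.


For a sum of independent quantities, uc = sqrt(u1^2 + u2^2 + u3^2).
uc = sqrt(0.811^2 + 0.654^2 + 0.781^2)
uc = sqrt(0.657721 + 0.427716 + 0.609961)
uc = 1.3021

1.3021


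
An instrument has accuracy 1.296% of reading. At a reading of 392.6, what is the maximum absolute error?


Absolute error = (accuracy% / 100) * reading.
Error = (1.296 / 100) * 392.6
Error = 0.01296 * 392.6
Error = 5.0881

5.0881


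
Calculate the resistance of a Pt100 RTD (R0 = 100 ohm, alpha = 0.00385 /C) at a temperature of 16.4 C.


The RTD equation: Rt = R0 * (1 + alpha * T).
Rt = 100 * (1 + 0.00385 * 16.4)
Rt = 100 * (1 + 0.06314)
Rt = 100 * 1.06314
Rt = 106.314 ohm

106.314 ohm


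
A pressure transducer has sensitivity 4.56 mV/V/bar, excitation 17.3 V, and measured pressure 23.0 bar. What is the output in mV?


Output = sensitivity * Vex * P.
Vout = 4.56 * 17.3 * 23.0
Vout = 78.888 * 23.0
Vout = 1814.42 mV

1814.42 mV


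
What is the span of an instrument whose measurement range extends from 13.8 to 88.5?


Span = upper range - lower range.
Span = 88.5 - (13.8)
Span = 74.7

74.7


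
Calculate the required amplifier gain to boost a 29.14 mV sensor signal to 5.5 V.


Gain = Vout / Vin (converting to same units).
G = 5.5 V / 29.14 mV
G = 5500.0 mV / 29.14 mV
G = 188.74

188.74


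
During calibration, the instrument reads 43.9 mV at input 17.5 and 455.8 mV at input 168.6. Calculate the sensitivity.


Sensitivity = (y2 - y1) / (x2 - x1).
S = (455.8 - 43.9) / (168.6 - 17.5)
S = 411.9 / 151.1
S = 2.726 mV/unit

2.726 mV/unit


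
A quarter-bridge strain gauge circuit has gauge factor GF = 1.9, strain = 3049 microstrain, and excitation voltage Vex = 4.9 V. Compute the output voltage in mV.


Quarter bridge output: Vout = (GF * epsilon * Vex) / 4.
Vout = (1.9 * 3049e-6 * 4.9) / 4
Vout = 0.02838619 / 4 V
Vout = 0.00709655 V = 7.0965 mV

7.0965 mV


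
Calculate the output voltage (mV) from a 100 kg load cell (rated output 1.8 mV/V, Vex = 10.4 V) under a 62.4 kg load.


Vout = rated_output * Vex * (load / capacity).
Vout = 1.8 * 10.4 * (62.4 / 100)
Vout = 1.8 * 10.4 * 0.624
Vout = 11.681 mV

11.681 mV


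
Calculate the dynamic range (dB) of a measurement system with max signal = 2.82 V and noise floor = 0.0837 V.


Dynamic range = 20 * log10(Vmax / Vnoise).
DR = 20 * log10(2.82 / 0.0837)
DR = 20 * log10(33.69)
DR = 30.55 dB

30.55 dB


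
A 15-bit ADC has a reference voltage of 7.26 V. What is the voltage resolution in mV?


The resolution (LSB) of an ADC is Vref / 2^n.
LSB = 7.26 / 2^15
LSB = 7.26 / 32768
LSB = 0.00022156 V = 0.22155762 mV

0.22155762 mV


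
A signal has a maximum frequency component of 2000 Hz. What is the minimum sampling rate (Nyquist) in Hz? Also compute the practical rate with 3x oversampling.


By Nyquist theorem, fs_min = 2 * fmax.
fs_min = 2 * 2000 = 4000 Hz
Practical rate = 3 * fs_min = 3 * 4000 = 12000 Hz

fs_min = 4000 Hz, fs_practical = 12000 Hz


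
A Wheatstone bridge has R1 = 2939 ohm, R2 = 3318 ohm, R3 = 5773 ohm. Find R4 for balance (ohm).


At balance: R1*R4 = R2*R3, so R4 = R2*R3/R1.
R4 = 3318 * 5773 / 2939
R4 = 19154814 / 2939
R4 = 6517.46 ohm

6517.46 ohm


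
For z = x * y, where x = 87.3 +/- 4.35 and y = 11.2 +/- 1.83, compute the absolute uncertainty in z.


For a product z = x*y, the relative uncertainty is:
uz/z = sqrt((ux/x)^2 + (uy/y)^2)
Relative uncertainties: ux/x = 4.35/87.3 = 0.049828
uy/y = 1.83/11.2 = 0.163393
z = 87.3 * 11.2 = 977.8
uz = 977.8 * sqrt(0.049828^2 + 0.163393^2) = 167.023

167.023


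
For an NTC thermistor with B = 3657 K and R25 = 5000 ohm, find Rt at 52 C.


NTC thermistor equation: Rt = R25 * exp(B * (1/T - 1/T25)).
T in Kelvin: 325.15 K, T25 = 298.15 K
1/T - 1/T25 = 1/325.15 - 1/298.15 = -0.00027851
B * (1/T - 1/T25) = 3657 * -0.00027851 = -1.0185
Rt = 5000 * exp(-1.0185) = 1805.6 ohm

1805.6 ohm


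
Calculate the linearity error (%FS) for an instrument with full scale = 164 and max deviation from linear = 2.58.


Linearity error = (max deviation / full scale) * 100%.
Linearity = (2.58 / 164) * 100
Linearity = 1.573 %FS

1.573 %FS


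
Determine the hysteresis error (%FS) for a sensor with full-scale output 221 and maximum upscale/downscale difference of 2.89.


Hysteresis = (max difference / full scale) * 100%.
H = (2.89 / 221) * 100
H = 1.308 %FS

1.308 %FS


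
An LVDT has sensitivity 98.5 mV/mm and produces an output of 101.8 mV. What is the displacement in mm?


Displacement = Vout / sensitivity.
d = 101.8 / 98.5
d = 1.034 mm

1.034 mm


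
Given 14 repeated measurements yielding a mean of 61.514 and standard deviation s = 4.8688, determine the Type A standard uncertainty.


The standard uncertainty for Type A evaluation is u = s / sqrt(n).
u = 4.8688 / sqrt(14)
u = 4.8688 / 3.7417
u = 1.3012

1.3012


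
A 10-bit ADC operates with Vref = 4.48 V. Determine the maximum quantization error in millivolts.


The maximum quantization error is +/- LSB/2.
LSB = Vref / 2^n = 4.48 / 1024 = 0.004375 V
Max error = LSB / 2 = 0.004375 / 2 = 0.0021875 V
Max error = 2.1875 mV

2.1875 mV


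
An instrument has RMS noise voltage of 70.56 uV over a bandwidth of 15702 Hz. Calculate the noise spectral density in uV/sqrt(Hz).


Noise spectral density = Vrms / sqrt(BW).
NSD = 70.56 / sqrt(15702)
NSD = 70.56 / 125.3076
NSD = 0.5631 uV/sqrt(Hz)

0.5631 uV/sqrt(Hz)


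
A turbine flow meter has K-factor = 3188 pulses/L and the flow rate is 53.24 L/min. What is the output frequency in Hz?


Frequency = K * Q / 60 (converting L/min to L/s).
f = 3188 * 53.24 / 60
f = 169729.12 / 60
f = 2828.82 Hz

2828.82 Hz


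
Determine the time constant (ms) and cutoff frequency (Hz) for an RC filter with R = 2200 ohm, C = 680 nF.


Time constant: tau = R * C.
tau = 2200 * 6.80e-07 = 0.001496 s
tau = 1.496 ms
Cutoff frequency: fc = 1 / (2*pi*R*C).
fc = 1 / (2*pi*0.001496) = 106.39 Hz

tau = 1.496 ms, fc = 106.39 Hz


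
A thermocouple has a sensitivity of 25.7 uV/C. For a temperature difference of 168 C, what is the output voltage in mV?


The thermocouple output V = sensitivity * dT.
V = 25.7 uV/C * 168 C
V = 4317.6 uV
V = 4.318 mV

4.318 mV


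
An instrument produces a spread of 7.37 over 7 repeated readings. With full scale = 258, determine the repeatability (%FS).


Repeatability = (spread / full scale) * 100%.
R = (7.37 / 258) * 100
R = 2.857 %FS

2.857 %FS


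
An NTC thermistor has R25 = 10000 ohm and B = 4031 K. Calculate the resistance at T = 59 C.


NTC thermistor equation: Rt = R25 * exp(B * (1/T - 1/T25)).
T in Kelvin: 332.15 K, T25 = 298.15 K
1/T - 1/T25 = 1/332.15 - 1/298.15 = -0.00034333
B * (1/T - 1/T25) = 4031 * -0.00034333 = -1.384
Rt = 10000 * exp(-1.384) = 2505.8 ohm

2505.8 ohm


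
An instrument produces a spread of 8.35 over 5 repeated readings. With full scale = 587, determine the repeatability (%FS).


Repeatability = (spread / full scale) * 100%.
R = (8.35 / 587) * 100
R = 1.422 %FS

1.422 %FS


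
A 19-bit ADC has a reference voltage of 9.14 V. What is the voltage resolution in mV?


The resolution (LSB) of an ADC is Vref / 2^n.
LSB = 9.14 / 2^19
LSB = 9.14 / 524288
LSB = 1.743e-05 V = 0.01743317 mV

0.01743317 mV


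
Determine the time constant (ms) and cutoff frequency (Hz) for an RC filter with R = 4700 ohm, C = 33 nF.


Time constant: tau = R * C.
tau = 4700 * 3.30e-08 = 0.0001551 s
tau = 0.1551 ms
Cutoff frequency: fc = 1 / (2*pi*R*C).
fc = 1 / (2*pi*0.0001551) = 1026.14 Hz

tau = 0.1551 ms, fc = 1026.14 Hz


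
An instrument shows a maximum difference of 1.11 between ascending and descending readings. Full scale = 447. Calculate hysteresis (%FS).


Hysteresis = (max difference / full scale) * 100%.
H = (1.11 / 447) * 100
H = 0.248 %FS

0.248 %FS


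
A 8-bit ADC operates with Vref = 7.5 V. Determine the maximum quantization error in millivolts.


The maximum quantization error is +/- LSB/2.
LSB = Vref / 2^n = 7.5 / 256 = 0.02929688 V
Max error = LSB / 2 = 0.02929688 / 2 = 0.01464844 V
Max error = 14.6484 mV

14.6484 mV


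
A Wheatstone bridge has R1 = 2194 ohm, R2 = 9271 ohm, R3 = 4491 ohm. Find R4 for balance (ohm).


At balance: R1*R4 = R2*R3, so R4 = R2*R3/R1.
R4 = 9271 * 4491 / 2194
R4 = 41636061 / 2194
R4 = 18977.24 ohm

18977.24 ohm


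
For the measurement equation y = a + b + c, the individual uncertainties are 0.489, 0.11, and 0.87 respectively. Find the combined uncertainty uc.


For a sum of independent quantities, uc = sqrt(u1^2 + u2^2 + u3^2).
uc = sqrt(0.489^2 + 0.11^2 + 0.87^2)
uc = sqrt(0.239121 + 0.0121 + 0.7569)
uc = 1.0041

1.0041


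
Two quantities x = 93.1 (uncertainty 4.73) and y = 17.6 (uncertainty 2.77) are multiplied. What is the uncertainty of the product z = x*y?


For a product z = x*y, the relative uncertainty is:
uz/z = sqrt((ux/x)^2 + (uy/y)^2)
Relative uncertainties: ux/x = 4.73/93.1 = 0.050806
uy/y = 2.77/17.6 = 0.157386
z = 93.1 * 17.6 = 1638.6
uz = 1638.6 * sqrt(0.050806^2 + 0.157386^2) = 270.991

270.991


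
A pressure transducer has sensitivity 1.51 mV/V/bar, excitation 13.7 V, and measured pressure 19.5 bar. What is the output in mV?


Output = sensitivity * Vex * P.
Vout = 1.51 * 13.7 * 19.5
Vout = 20.687 * 19.5
Vout = 403.4 mV

403.4 mV


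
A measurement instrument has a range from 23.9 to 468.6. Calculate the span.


Span = upper range - lower range.
Span = 468.6 - (23.9)
Span = 444.7

444.7


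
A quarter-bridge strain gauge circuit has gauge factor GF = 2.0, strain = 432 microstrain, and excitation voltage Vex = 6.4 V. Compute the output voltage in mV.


Quarter bridge output: Vout = (GF * epsilon * Vex) / 4.
Vout = (2.0 * 432e-6 * 6.4) / 4
Vout = 0.0055296 / 4 V
Vout = 0.0013824 V = 1.3824 mV

1.3824 mV


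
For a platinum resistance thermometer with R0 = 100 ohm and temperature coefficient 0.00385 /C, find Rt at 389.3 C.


The RTD equation: Rt = R0 * (1 + alpha * T).
Rt = 100 * (1 + 0.00385 * 389.3)
Rt = 100 * (1 + 1.498805)
Rt = 100 * 2.498805
Rt = 249.88 ohm

249.88 ohm


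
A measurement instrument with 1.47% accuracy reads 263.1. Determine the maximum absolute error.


Absolute error = (accuracy% / 100) * reading.
Error = (1.47 / 100) * 263.1
Error = 0.0147 * 263.1
Error = 3.8676

3.8676


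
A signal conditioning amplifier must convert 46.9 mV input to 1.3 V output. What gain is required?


Gain = Vout / Vin (converting to same units).
G = 1.3 V / 46.9 mV
G = 1300.0 mV / 46.9 mV
G = 27.72

27.72


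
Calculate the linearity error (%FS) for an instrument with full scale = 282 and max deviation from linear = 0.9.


Linearity error = (max deviation / full scale) * 100%.
Linearity = (0.9 / 282) * 100
Linearity = 0.319 %FS

0.319 %FS


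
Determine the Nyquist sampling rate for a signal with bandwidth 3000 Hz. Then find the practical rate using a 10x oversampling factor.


By Nyquist theorem, fs_min = 2 * fmax.
fs_min = 2 * 3000 = 6000 Hz
Practical rate = 10 * fs_min = 10 * 6000 = 60000 Hz

fs_min = 6000 Hz, fs_practical = 60000 Hz


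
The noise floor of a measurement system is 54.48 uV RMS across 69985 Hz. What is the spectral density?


Noise spectral density = Vrms / sqrt(BW).
NSD = 54.48 / sqrt(69985)
NSD = 54.48 / 264.5468
NSD = 0.2059 uV/sqrt(Hz)

0.2059 uV/sqrt(Hz)


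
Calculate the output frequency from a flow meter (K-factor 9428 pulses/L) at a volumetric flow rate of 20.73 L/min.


Frequency = K * Q / 60 (converting L/min to L/s).
f = 9428 * 20.73 / 60
f = 195442.44 / 60
f = 3257.37 Hz

3257.37 Hz


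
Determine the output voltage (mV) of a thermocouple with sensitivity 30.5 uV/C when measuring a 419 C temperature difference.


The thermocouple output V = sensitivity * dT.
V = 30.5 uV/C * 419 C
V = 12779.5 uV
V = 12.78 mV

12.78 mV


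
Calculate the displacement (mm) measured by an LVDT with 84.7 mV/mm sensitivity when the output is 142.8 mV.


Displacement = Vout / sensitivity.
d = 142.8 / 84.7
d = 1.686 mm

1.686 mm


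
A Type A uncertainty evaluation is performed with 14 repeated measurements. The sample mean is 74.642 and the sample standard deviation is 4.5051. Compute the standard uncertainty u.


The standard uncertainty for Type A evaluation is u = s / sqrt(n).
u = 4.5051 / sqrt(14)
u = 4.5051 / 3.7417
u = 1.204

1.204


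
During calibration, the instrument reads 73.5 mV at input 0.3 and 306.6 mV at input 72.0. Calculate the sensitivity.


Sensitivity = (y2 - y1) / (x2 - x1).
S = (306.6 - 73.5) / (72.0 - 0.3)
S = 233.1 / 71.7
S = 3.251 mV/unit

3.251 mV/unit


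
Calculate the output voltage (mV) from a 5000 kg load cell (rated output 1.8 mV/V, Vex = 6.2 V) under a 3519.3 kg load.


Vout = rated_output * Vex * (load / capacity).
Vout = 1.8 * 6.2 * (3519.3 / 5000)
Vout = 1.8 * 6.2 * 0.70386
Vout = 7.855 mV

7.855 mV


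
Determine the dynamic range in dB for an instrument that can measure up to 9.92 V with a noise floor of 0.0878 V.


Dynamic range = 20 * log10(Vmax / Vnoise).
DR = 20 * log10(9.92 / 0.0878)
DR = 20 * log10(112.98)
DR = 41.06 dB

41.06 dB


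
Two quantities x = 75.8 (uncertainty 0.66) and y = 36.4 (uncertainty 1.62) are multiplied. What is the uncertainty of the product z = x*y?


For a product z = x*y, the relative uncertainty is:
uz/z = sqrt((ux/x)^2 + (uy/y)^2)
Relative uncertainties: ux/x = 0.66/75.8 = 0.008707
uy/y = 1.62/36.4 = 0.044505
z = 75.8 * 36.4 = 2759.1
uz = 2759.1 * sqrt(0.008707^2 + 0.044505^2) = 125.124

125.124


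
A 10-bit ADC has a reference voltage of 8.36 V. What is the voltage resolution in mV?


The resolution (LSB) of an ADC is Vref / 2^n.
LSB = 8.36 / 2^10
LSB = 8.36 / 1024
LSB = 0.00816406 V = 8.1640625 mV

8.1640625 mV


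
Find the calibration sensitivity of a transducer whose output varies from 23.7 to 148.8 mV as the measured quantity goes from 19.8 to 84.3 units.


Sensitivity = (y2 - y1) / (x2 - x1).
S = (148.8 - 23.7) / (84.3 - 19.8)
S = 125.1 / 64.5
S = 1.9395 mV/unit

1.9395 mV/unit


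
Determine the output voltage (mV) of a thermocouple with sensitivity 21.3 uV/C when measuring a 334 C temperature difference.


The thermocouple output V = sensitivity * dT.
V = 21.3 uV/C * 334 C
V = 7114.2 uV
V = 7.114 mV

7.114 mV


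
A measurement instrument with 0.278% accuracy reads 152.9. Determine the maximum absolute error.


Absolute error = (accuracy% / 100) * reading.
Error = (0.278 / 100) * 152.9
Error = 0.00278 * 152.9
Error = 0.4251

0.4251


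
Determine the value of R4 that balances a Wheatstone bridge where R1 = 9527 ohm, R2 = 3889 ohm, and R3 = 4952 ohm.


At balance: R1*R4 = R2*R3, so R4 = R2*R3/R1.
R4 = 3889 * 4952 / 9527
R4 = 19258328 / 9527
R4 = 2021.45 ohm

2021.45 ohm


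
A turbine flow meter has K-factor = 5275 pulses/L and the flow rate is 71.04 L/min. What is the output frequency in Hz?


Frequency = K * Q / 60 (converting L/min to L/s).
f = 5275 * 71.04 / 60
f = 374736.0 / 60
f = 6245.6 Hz

6245.6 Hz


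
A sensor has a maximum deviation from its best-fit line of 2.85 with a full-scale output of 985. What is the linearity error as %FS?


Linearity error = (max deviation / full scale) * 100%.
Linearity = (2.85 / 985) * 100
Linearity = 0.289 %FS

0.289 %FS


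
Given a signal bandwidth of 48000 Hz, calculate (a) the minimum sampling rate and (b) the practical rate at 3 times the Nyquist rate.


By Nyquist theorem, fs_min = 2 * fmax.
fs_min = 2 * 48000 = 96000 Hz
Practical rate = 3 * fs_min = 3 * 96000 = 288000 Hz

fs_min = 96000 Hz, fs_practical = 288000 Hz


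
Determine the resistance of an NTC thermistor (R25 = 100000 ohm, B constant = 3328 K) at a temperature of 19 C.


NTC thermistor equation: Rt = R25 * exp(B * (1/T - 1/T25)).
T in Kelvin: 292.15 K, T25 = 298.15 K
1/T - 1/T25 = 1/292.15 - 1/298.15 = 6.888e-05
B * (1/T - 1/T25) = 3328 * 6.888e-05 = 0.2292
Rt = 100000 * exp(0.2292) = 125764.6 ohm

125764.6 ohm


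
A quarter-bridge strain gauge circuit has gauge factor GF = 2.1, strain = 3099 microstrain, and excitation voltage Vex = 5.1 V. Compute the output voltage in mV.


Quarter bridge output: Vout = (GF * epsilon * Vex) / 4.
Vout = (2.1 * 3099e-6 * 5.1) / 4
Vout = 0.03319029 / 4 V
Vout = 0.00829757 V = 8.2976 mV

8.2976 mV


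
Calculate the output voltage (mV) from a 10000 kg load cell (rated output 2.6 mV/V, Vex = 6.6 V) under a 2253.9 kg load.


Vout = rated_output * Vex * (load / capacity).
Vout = 2.6 * 6.6 * (2253.9 / 10000)
Vout = 2.6 * 6.6 * 0.22539
Vout = 3.868 mV

3.868 mV


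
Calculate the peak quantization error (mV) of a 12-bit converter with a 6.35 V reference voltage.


The maximum quantization error is +/- LSB/2.
LSB = Vref / 2^n = 6.35 / 4096 = 0.00155029 V
Max error = LSB / 2 = 0.00155029 / 2 = 0.00077515 V
Max error = 0.7751 mV

0.7751 mV


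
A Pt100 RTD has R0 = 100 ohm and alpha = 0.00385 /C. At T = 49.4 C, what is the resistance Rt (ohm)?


The RTD equation: Rt = R0 * (1 + alpha * T).
Rt = 100 * (1 + 0.00385 * 49.4)
Rt = 100 * (1 + 0.19019)
Rt = 100 * 1.19019
Rt = 119.019 ohm

119.019 ohm


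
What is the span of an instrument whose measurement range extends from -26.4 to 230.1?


Span = upper range - lower range.
Span = 230.1 - (-26.4)
Span = 256.5

256.5


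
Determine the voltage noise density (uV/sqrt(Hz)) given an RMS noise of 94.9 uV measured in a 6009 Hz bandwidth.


Noise spectral density = Vrms / sqrt(BW).
NSD = 94.9 / sqrt(6009)
NSD = 94.9 / 77.5177
NSD = 1.2242 uV/sqrt(Hz)

1.2242 uV/sqrt(Hz)


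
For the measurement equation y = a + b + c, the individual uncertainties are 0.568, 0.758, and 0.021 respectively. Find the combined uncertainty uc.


For a sum of independent quantities, uc = sqrt(u1^2 + u2^2 + u3^2).
uc = sqrt(0.568^2 + 0.758^2 + 0.021^2)
uc = sqrt(0.322624 + 0.574564 + 0.000441)
uc = 0.9474

0.9474


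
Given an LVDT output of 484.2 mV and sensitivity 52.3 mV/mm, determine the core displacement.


Displacement = Vout / sensitivity.
d = 484.2 / 52.3
d = 9.258 mm

9.258 mm


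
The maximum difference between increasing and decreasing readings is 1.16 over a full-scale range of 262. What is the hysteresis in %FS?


Hysteresis = (max difference / full scale) * 100%.
H = (1.16 / 262) * 100
H = 0.443 %FS

0.443 %FS


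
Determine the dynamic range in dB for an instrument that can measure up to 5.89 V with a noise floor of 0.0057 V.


Dynamic range = 20 * log10(Vmax / Vnoise).
DR = 20 * log10(5.89 / 0.0057)
DR = 20 * log10(1033.33)
DR = 60.28 dB

60.28 dB


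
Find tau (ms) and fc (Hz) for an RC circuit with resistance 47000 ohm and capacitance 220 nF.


Time constant: tau = R * C.
tau = 47000 * 2.20e-07 = 0.01034 s
tau = 10.34 ms
Cutoff frequency: fc = 1 / (2*pi*R*C).
fc = 1 / (2*pi*0.01034) = 15.39 Hz

tau = 10.34 ms, fc = 15.39 Hz


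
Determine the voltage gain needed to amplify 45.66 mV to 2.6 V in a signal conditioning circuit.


Gain = Vout / Vin (converting to same units).
G = 2.6 V / 45.66 mV
G = 2600.0 mV / 45.66 mV
G = 56.94

56.94


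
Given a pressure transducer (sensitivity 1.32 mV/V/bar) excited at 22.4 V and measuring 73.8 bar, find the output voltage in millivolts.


Output = sensitivity * Vex * P.
Vout = 1.32 * 22.4 * 73.8
Vout = 29.568 * 73.8
Vout = 2182.12 mV

2182.12 mV


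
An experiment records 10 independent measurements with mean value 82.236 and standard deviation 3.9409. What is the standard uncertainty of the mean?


The standard uncertainty for Type A evaluation is u = s / sqrt(n).
u = 3.9409 / sqrt(10)
u = 3.9409 / 3.1623
u = 1.2462

1.2462


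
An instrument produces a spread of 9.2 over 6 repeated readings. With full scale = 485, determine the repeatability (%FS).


Repeatability = (spread / full scale) * 100%.
R = (9.2 / 485) * 100
R = 1.897 %FS

1.897 %FS


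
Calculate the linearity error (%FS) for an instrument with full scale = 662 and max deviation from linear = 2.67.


Linearity error = (max deviation / full scale) * 100%.
Linearity = (2.67 / 662) * 100
Linearity = 0.403 %FS

0.403 %FS


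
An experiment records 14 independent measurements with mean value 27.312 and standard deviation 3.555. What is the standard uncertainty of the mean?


The standard uncertainty for Type A evaluation is u = s / sqrt(n).
u = 3.555 / sqrt(14)
u = 3.555 / 3.7417
u = 0.9501

0.9501


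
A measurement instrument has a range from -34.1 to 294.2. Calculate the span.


Span = upper range - lower range.
Span = 294.2 - (-34.1)
Span = 328.3

328.3


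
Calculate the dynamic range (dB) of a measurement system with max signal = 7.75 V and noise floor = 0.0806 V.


Dynamic range = 20 * log10(Vmax / Vnoise).
DR = 20 * log10(7.75 / 0.0806)
DR = 20 * log10(96.15)
DR = 39.66 dB

39.66 dB


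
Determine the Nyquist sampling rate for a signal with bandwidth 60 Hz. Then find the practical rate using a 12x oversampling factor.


By Nyquist theorem, fs_min = 2 * fmax.
fs_min = 2 * 60 = 120 Hz
Practical rate = 12 * fs_min = 12 * 120 = 1440 Hz

fs_min = 120 Hz, fs_practical = 1440 Hz


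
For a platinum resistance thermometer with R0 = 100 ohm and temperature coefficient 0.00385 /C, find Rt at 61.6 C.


The RTD equation: Rt = R0 * (1 + alpha * T).
Rt = 100 * (1 + 0.00385 * 61.6)
Rt = 100 * (1 + 0.23716)
Rt = 100 * 1.23716
Rt = 123.716 ohm

123.716 ohm


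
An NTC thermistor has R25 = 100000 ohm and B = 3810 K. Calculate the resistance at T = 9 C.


NTC thermistor equation: Rt = R25 * exp(B * (1/T - 1/T25)).
T in Kelvin: 282.15 K, T25 = 298.15 K
1/T - 1/T25 = 1/282.15 - 1/298.15 = 0.0001902
B * (1/T - 1/T25) = 3810 * 0.0001902 = 0.7247
Rt = 100000 * exp(0.7247) = 206401.5 ohm

206401.5 ohm


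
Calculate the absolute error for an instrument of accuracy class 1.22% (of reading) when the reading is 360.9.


Absolute error = (accuracy% / 100) * reading.
Error = (1.22 / 100) * 360.9
Error = 0.0122 * 360.9
Error = 4.403

4.403


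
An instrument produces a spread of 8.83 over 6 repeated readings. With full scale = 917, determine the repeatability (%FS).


Repeatability = (spread / full scale) * 100%.
R = (8.83 / 917) * 100
R = 0.963 %FS

0.963 %FS


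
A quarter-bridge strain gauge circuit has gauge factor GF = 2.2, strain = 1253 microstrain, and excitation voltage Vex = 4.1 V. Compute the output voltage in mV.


Quarter bridge output: Vout = (GF * epsilon * Vex) / 4.
Vout = (2.2 * 1253e-6 * 4.1) / 4
Vout = 0.01130206 / 4 V
Vout = 0.00282551 V = 2.8255 mV

2.8255 mV


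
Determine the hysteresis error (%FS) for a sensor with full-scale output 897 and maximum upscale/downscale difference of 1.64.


Hysteresis = (max difference / full scale) * 100%.
H = (1.64 / 897) * 100
H = 0.183 %FS

0.183 %FS


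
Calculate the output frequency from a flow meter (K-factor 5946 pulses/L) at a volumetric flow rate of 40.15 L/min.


Frequency = K * Q / 60 (converting L/min to L/s).
f = 5946 * 40.15 / 60
f = 238731.9 / 60
f = 3978.86 Hz

3978.86 Hz


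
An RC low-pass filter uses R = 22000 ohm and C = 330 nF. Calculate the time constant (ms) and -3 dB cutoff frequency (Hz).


Time constant: tau = R * C.
tau = 22000 * 3.30e-07 = 0.00726 s
tau = 7.26 ms
Cutoff frequency: fc = 1 / (2*pi*R*C).
fc = 1 / (2*pi*0.00726) = 21.92 Hz

tau = 7.26 ms, fc = 21.92 Hz


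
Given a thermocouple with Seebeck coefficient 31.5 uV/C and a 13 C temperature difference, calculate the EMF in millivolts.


The thermocouple output V = sensitivity * dT.
V = 31.5 uV/C * 13 C
V = 409.5 uV
V = 0.409 mV

0.409 mV


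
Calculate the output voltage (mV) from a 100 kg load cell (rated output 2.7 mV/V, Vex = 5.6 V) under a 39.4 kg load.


Vout = rated_output * Vex * (load / capacity).
Vout = 2.7 * 5.6 * (39.4 / 100)
Vout = 2.7 * 5.6 * 0.394
Vout = 5.957 mV

5.957 mV


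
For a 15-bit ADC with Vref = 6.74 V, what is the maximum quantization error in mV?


The maximum quantization error is +/- LSB/2.
LSB = Vref / 2^n = 6.74 / 32768 = 0.00020569 V
Max error = LSB / 2 = 0.00020569 / 2 = 0.00010284 V
Max error = 0.1028 mV

0.1028 mV


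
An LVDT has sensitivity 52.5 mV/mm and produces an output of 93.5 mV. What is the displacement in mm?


Displacement = Vout / sensitivity.
d = 93.5 / 52.5
d = 1.781 mm

1.781 mm


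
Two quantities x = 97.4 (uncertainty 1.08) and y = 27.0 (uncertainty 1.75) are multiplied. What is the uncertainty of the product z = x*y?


For a product z = x*y, the relative uncertainty is:
uz/z = sqrt((ux/x)^2 + (uy/y)^2)
Relative uncertainties: ux/x = 1.08/97.4 = 0.011088
uy/y = 1.75/27.0 = 0.064815
z = 97.4 * 27.0 = 2629.8
uz = 2629.8 * sqrt(0.011088^2 + 0.064815^2) = 172.926

172.926


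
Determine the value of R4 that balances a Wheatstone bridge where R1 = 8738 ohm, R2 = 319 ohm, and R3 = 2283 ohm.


At balance: R1*R4 = R2*R3, so R4 = R2*R3/R1.
R4 = 319 * 2283 / 8738
R4 = 728277 / 8738
R4 = 83.35 ohm

83.35 ohm


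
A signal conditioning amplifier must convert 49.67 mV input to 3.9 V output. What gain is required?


Gain = Vout / Vin (converting to same units).
G = 3.9 V / 49.67 mV
G = 3900.0 mV / 49.67 mV
G = 78.52

78.52


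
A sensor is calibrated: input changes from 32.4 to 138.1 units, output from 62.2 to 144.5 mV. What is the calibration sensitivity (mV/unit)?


Sensitivity = (y2 - y1) / (x2 - x1).
S = (144.5 - 62.2) / (138.1 - 32.4)
S = 82.3 / 105.7
S = 0.7786 mV/unit

0.7786 mV/unit


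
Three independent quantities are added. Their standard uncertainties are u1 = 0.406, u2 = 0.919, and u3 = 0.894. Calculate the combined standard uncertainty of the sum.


For a sum of independent quantities, uc = sqrt(u1^2 + u2^2 + u3^2).
uc = sqrt(0.406^2 + 0.919^2 + 0.894^2)
uc = sqrt(0.164836 + 0.844561 + 0.799236)
uc = 1.3449

1.3449


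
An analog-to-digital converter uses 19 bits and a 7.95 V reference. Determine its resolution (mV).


The resolution (LSB) of an ADC is Vref / 2^n.
LSB = 7.95 / 2^19
LSB = 7.95 / 524288
LSB = 1.516e-05 V = 0.01516342 mV

0.01516342 mV


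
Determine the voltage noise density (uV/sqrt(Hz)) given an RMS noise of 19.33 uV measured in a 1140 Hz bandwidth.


Noise spectral density = Vrms / sqrt(BW).
NSD = 19.33 / sqrt(1140)
NSD = 19.33 / 33.7639
NSD = 0.5725 uV/sqrt(Hz)

0.5725 uV/sqrt(Hz)


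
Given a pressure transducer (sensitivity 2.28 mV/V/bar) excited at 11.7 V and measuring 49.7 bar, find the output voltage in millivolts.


Output = sensitivity * Vex * P.
Vout = 2.28 * 11.7 * 49.7
Vout = 26.676 * 49.7
Vout = 1325.8 mV

1325.8 mV


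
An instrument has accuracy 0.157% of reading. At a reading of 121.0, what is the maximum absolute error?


Absolute error = (accuracy% / 100) * reading.
Error = (0.157 / 100) * 121.0
Error = 0.00157 * 121.0
Error = 0.19

0.19


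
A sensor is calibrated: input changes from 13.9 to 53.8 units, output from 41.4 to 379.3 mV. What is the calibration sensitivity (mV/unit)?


Sensitivity = (y2 - y1) / (x2 - x1).
S = (379.3 - 41.4) / (53.8 - 13.9)
S = 337.9 / 39.9
S = 8.4687 mV/unit

8.4687 mV/unit


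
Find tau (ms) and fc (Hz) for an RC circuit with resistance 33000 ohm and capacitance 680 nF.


Time constant: tau = R * C.
tau = 33000 * 6.80e-07 = 0.02244 s
tau = 22.44 ms
Cutoff frequency: fc = 1 / (2*pi*R*C).
fc = 1 / (2*pi*0.02244) = 7.09 Hz

tau = 22.44 ms, fc = 7.09 Hz


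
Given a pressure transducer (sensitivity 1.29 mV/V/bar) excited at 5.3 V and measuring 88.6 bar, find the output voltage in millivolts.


Output = sensitivity * Vex * P.
Vout = 1.29 * 5.3 * 88.6
Vout = 6.837 * 88.6
Vout = 605.76 mV

605.76 mV


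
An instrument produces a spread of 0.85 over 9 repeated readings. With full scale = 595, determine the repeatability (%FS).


Repeatability = (spread / full scale) * 100%.
R = (0.85 / 595) * 100
R = 0.143 %FS

0.143 %FS


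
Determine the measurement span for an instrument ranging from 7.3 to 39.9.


Span = upper range - lower range.
Span = 39.9 - (7.3)
Span = 32.6

32.6


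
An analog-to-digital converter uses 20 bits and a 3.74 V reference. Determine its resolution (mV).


The resolution (LSB) of an ADC is Vref / 2^n.
LSB = 3.74 / 2^20
LSB = 3.74 / 1048576
LSB = 3.57e-06 V = 0.00356674 mV

0.00356674 mV


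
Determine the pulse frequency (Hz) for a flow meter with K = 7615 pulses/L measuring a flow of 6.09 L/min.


Frequency = K * Q / 60 (converting L/min to L/s).
f = 7615 * 6.09 / 60
f = 46375.35 / 60
f = 772.92 Hz

772.92 Hz


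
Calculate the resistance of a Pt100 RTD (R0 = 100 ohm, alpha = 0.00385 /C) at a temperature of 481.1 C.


The RTD equation: Rt = R0 * (1 + alpha * T).
Rt = 100 * (1 + 0.00385 * 481.1)
Rt = 100 * (1 + 1.852235)
Rt = 100 * 2.852235
Rt = 285.224 ohm

285.224 ohm


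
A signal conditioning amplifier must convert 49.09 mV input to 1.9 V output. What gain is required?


Gain = Vout / Vin (converting to same units).
G = 1.9 V / 49.09 mV
G = 1900.0 mV / 49.09 mV
G = 38.7

38.7


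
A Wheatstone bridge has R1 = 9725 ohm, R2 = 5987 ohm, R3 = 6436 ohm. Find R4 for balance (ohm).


At balance: R1*R4 = R2*R3, so R4 = R2*R3/R1.
R4 = 5987 * 6436 / 9725
R4 = 38532332 / 9725
R4 = 3962.19 ohm

3962.19 ohm


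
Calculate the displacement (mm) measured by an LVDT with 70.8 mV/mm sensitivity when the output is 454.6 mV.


Displacement = Vout / sensitivity.
d = 454.6 / 70.8
d = 6.421 mm

6.421 mm


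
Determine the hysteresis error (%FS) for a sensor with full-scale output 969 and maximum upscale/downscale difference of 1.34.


Hysteresis = (max difference / full scale) * 100%.
H = (1.34 / 969) * 100
H = 0.138 %FS

0.138 %FS


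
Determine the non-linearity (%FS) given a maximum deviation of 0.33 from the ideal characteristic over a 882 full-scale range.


Linearity error = (max deviation / full scale) * 100%.
Linearity = (0.33 / 882) * 100
Linearity = 0.037 %FS

0.037 %FS
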